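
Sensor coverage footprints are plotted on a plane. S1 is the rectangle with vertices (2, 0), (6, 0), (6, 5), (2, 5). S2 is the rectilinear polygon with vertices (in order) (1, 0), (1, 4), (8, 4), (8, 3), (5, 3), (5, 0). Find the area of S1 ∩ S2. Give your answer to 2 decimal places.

The intersection is the polygon with vertices (6,3), (5,3), (5,0), (2,0), (2,4), (6,4).
By the shoelace formula its area is 13.00.

13.00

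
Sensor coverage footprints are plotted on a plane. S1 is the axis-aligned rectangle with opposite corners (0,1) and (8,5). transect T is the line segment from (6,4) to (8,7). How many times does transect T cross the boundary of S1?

The segment meets the boundary at (6.667,5).

1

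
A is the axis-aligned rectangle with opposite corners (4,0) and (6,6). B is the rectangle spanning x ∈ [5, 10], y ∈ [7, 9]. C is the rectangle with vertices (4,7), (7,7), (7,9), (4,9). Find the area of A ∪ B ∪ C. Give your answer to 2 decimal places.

By inclusion–exclusion:
Individual areas: |A| = 12, |B| = 10, |C| = 6.
|A∩B| = 0 (no overlap).
|A∩C| = 0 (no overlap).
|B∩C|: x∈[5,7], y∈[7,9] → 2·2 = 4.
|A∩B∩C| = 0.
|A ∪ B ∪ C| = 28 − 4 + 0 = 24.00.

24.00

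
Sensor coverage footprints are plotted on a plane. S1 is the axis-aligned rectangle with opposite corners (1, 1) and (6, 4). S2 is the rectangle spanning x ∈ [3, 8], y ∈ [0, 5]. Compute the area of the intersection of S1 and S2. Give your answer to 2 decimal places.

9.00

|S1∩S2|: x∈[3,6], y∈[1,4] → 3·3 = 9.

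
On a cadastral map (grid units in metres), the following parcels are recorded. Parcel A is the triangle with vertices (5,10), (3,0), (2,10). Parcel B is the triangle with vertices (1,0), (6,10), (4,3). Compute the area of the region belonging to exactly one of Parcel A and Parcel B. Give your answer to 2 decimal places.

|Parcel A| = 15, |Parcel B| = 7.5, |Parcel A∩Parcel B| = 2.6515.
|Parcel A △ Parcel B| = |Parcel A| + |Parcel B| − 2·|Parcel A∩Parcel B| = 15 + 7.5 − 5.303 = 17.20.

17.20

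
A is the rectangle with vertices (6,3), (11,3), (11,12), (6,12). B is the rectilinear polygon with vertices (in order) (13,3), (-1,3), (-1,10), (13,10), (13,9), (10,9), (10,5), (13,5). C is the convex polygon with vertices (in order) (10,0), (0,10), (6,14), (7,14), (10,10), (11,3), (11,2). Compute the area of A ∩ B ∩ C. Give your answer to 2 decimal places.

29.29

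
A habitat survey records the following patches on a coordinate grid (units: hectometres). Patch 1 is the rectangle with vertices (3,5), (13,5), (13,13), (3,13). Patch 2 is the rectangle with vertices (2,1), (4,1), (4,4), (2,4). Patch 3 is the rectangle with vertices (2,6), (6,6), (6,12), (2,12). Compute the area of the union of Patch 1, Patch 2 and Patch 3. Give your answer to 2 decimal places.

By inclusion–exclusion:
Individual areas: |Patch 1| = 80, |Patch 2| = 6, |Patch 3| = 24.
|Patch 1∩Patch 2| = 0 (no overlap).
|Patch 1∩Patch 3|: x∈[3,6], y∈[6,12] → 3·6 = 18.
|Patch 2∩Patch 3| = 0 (no overlap).
|Patch 1∩Patch 2∩Patch 3| = 0.
|Patch 1 ∪ Patch 2 ∪ Patch 3| = 110 − 18 + 0 = 92.00.

92.00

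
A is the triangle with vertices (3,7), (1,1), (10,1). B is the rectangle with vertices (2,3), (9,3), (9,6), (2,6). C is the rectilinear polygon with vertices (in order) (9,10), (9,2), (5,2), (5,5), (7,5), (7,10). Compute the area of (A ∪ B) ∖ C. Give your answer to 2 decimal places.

|A ∪ B| = 36.9167.
|(A ∪ B) ∩ C| = 13.25.
|(A ∪ B) ∖ C| = 36.9167 − 13.25 = 23.67.

23.67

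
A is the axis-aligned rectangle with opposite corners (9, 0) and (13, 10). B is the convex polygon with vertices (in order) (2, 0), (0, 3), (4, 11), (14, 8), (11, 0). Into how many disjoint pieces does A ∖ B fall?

A ∖ B splits into 2 disjoint pieces (area 5.3333, area 4.4).

2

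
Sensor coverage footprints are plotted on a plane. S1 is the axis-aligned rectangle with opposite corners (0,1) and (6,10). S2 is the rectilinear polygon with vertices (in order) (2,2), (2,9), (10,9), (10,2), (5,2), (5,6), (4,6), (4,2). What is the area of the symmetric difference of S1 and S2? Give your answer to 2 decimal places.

|S1| = 54, |S2| = 52, |S1∩S2| = 24.
|S1 △ S2| = |S1| + |S2| − 2·|S1∩S2| = 54 + 52 − 48 = 58.00.

58.00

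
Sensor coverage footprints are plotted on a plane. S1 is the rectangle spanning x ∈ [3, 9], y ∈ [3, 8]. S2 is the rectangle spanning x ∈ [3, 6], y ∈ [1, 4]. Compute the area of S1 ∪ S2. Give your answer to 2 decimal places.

By inclusion–exclusion:
Individual areas: |S1| = 30, |S2| = 9.
|S1∩S2|: x∈[3,6], y∈[3,4] → 3·1 = 3.
|S1 ∪ S2| = 39 − 3 = 36.00.

36.00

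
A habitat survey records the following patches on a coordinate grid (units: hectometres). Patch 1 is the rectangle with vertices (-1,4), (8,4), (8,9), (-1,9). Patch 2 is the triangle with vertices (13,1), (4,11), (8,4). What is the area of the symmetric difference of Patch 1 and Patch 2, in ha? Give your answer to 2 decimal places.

47.59

|Patch 1| = 45, |Patch 2| = 11.5, |Patch 1∩Patch 2| = 4.454.
|Patch 1 △ Patch 2| = |Patch 1| + |Patch 2| − 2·|Patch 1∩Patch 2| = 45 + 11.5 − 8.9079 = 47.59.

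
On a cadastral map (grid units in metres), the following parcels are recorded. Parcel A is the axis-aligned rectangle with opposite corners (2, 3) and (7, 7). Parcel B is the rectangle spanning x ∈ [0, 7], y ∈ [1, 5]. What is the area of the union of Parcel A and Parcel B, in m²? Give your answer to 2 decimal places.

By inclusion–exclusion:
Individual areas: |Parcel A| = 20, |Parcel B| = 28.
|Parcel A∩Parcel B|: x∈[2,7], y∈[3,5] → 5·2 = 10.
|Parcel A ∪ Parcel B| = 48 − 10 = 38.00.

38.00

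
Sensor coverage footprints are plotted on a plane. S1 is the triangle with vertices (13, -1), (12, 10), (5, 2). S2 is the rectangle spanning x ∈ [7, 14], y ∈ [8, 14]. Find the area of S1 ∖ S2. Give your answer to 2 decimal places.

|S1| = 42.5, |S1∩S2| = 1.9318.
|S1 ∖ S2| = |S1| − |S1∩S2| = 42.5 − 1.9318 = 40.57.

40.57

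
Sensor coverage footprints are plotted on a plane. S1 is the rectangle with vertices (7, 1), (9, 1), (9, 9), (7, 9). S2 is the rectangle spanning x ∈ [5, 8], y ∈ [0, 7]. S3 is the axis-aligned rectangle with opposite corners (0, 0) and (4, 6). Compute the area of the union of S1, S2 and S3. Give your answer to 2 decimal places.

By inclusion–exclusion:
Individual areas: |S1| = 16, |S2| = 21, |S3| = 24.
|S1∩S2|: x∈[7,8], y∈[1,7] → 1·6 = 6.
|S1∩S3| = 0 (no overlap).
|S2∩S3| = 0 (no overlap).
|S1∩S2∩S3| = 0.
|S1 ∪ S2 ∪ S3| = 61 − 6 + 0 = 55.00.

55.00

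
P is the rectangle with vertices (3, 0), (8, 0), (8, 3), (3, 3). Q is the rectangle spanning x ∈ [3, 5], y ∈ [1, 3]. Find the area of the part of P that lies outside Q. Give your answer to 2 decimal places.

11.00

|P∩Q|: x∈[3,5], y∈[1,3] → 2·2 = 4.
|P| = 15.
|P ∖ Q| = |P| − |P∩Q| = 15 − 4 = 11.00.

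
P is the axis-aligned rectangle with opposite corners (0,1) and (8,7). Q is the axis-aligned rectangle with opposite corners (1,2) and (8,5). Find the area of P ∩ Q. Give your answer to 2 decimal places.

|P∩Q|: x∈[1,8], y∈[2,5] → 7·3 = 21.

21.00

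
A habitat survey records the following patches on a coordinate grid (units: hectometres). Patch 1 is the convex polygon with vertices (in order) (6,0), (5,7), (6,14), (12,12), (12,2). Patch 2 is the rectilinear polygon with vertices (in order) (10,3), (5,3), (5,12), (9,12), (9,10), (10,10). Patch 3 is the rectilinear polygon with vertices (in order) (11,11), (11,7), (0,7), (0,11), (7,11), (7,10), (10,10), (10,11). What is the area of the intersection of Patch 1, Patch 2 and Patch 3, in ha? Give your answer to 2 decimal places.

15.86

The intersection is the polygon with vertices (5.571,11), (7,11), (7,10), (9,10), (10,10), (10,7), (5,7).
By the shoelace formula its area is 15.86.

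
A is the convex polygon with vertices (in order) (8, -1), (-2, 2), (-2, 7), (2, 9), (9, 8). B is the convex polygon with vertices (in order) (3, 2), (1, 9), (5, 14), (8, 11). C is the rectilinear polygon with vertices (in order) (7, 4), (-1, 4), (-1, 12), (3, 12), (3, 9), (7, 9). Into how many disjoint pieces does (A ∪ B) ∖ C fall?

(A ∪ B) ∖ C splits into 2 disjoint pieces (area 47.0357, area 16.8889).

2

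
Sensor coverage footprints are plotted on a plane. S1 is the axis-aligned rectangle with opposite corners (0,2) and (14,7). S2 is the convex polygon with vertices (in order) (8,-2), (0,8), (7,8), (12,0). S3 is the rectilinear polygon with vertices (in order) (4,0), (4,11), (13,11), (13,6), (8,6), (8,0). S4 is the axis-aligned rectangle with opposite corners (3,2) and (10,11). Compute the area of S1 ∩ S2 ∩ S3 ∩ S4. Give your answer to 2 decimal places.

19.54

The intersection is the polygon with vertices (8,6), (8,2), (4.8,2), (4,3), (4,7), (7.625,7), (8.25,6).
By the shoelace formula its area is 19.54.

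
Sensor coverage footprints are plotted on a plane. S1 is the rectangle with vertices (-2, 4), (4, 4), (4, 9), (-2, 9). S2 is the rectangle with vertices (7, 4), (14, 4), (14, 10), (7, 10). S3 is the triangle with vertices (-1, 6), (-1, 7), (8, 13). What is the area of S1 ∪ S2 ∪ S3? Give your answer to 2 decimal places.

73.71

By inclusion–exclusion:
Individual areas: |S1| = 30, |S2| = 42, |S3| = 4.5.
|S1∩S2| = 0 (no overlap).
|S1∩S3| = 2.7857.
|S2∩S3| = 0.
|S1∩S2∩S3| = 0.
|S1 ∪ S2 ∪ S3| = 76.5 − 2.7857 + 0 = 73.71.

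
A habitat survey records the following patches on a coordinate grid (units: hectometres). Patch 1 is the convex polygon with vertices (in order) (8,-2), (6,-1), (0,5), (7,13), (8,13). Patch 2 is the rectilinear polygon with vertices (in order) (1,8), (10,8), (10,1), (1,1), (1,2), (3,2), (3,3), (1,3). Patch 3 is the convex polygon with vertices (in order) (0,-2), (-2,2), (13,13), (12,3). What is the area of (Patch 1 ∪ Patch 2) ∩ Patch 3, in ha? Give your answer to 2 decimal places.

52.75

|Patch 1 ∪ Patch 2| = 85.5089.
|(Patch 1 ∪ Patch 2) ∩ Patch 3| = 52.75.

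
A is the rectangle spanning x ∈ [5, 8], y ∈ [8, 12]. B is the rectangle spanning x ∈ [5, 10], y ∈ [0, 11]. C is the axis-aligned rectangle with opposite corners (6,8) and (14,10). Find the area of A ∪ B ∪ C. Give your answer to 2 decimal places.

By inclusion–exclusion:
Individual areas: |A| = 12, |B| = 55, |C| = 16.
|A∩B|: x∈[5,8], y∈[8,11] → 3·3 = 9.
|A∩C|: x∈[6,8], y∈[8,10] → 2·2 = 4.
|B∩C|: x∈[6,10], y∈[8,10] → 4·2 = 8.
|A∩B∩C| = 4.
|A ∪ B ∪ C| = 83 − 21 + 4 = 66.00.

66.00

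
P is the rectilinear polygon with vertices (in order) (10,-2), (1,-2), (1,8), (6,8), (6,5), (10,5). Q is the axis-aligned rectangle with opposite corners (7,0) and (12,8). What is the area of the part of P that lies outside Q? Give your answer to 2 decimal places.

|P| = 78, |P∩Q| = 15.
|P ∖ Q| = |P| − |P∩Q| = 78 − 15 = 63.00.

63.00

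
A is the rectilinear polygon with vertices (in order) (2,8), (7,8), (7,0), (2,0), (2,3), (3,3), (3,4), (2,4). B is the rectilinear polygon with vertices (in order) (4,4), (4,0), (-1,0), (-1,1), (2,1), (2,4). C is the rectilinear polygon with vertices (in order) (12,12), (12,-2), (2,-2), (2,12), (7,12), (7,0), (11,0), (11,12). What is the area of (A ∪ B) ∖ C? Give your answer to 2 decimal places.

|A ∪ B| = 43.
|(A ∪ B) ∩ C| = 40.
|(A ∪ B) ∖ C| = 43 − 40 = 3.00.

3.00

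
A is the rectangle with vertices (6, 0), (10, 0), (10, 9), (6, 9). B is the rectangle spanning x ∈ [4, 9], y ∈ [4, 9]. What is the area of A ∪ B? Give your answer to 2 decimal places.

By inclusion–exclusion:
Individual areas: |A| = 36, |B| = 25.
|A∩B|: x∈[6,9], y∈[4,9] → 3·5 = 15.
|A ∪ B| = 61 − 15 = 46.00.

46.00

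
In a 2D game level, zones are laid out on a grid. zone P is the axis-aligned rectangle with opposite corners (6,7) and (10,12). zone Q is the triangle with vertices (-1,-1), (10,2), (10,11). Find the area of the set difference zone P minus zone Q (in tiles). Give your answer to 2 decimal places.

|zone P| = 20, |zone P∩zone Q| = 7.3333.
|zone P ∖ zone Q| = |zone P| − |zone P∩zone Q| = 20 − 7.3333 = 12.67.

12.67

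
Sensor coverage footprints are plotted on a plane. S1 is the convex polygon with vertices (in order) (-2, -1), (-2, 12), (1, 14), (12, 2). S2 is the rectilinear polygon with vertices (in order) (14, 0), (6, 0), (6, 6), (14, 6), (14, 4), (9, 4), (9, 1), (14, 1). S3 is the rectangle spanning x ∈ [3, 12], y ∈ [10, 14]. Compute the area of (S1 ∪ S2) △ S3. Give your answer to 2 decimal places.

|S1 ∪ S2| = 137.6071.
|(S1 ∪ S2) ∩ S3| = 1.5152.
|(S1 ∪ S2) △ S3| = 137.6071 + 36 − 3.0303 = 170.58.

170.58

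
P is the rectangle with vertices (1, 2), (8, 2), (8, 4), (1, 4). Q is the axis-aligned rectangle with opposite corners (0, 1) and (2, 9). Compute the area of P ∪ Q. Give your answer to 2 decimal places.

28.00

By inclusion–exclusion:
Individual areas: |P| = 14, |Q| = 16.
|P∩Q|: x∈[1,2], y∈[2,4] → 1·2 = 2.
|P ∪ Q| = 30 − 2 = 28.00.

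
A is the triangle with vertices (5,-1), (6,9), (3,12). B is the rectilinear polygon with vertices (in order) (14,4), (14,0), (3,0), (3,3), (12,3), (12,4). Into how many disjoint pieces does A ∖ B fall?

2

A ∖ B splits into 2 disjoint pieces (area 0.1269, area 14.4692).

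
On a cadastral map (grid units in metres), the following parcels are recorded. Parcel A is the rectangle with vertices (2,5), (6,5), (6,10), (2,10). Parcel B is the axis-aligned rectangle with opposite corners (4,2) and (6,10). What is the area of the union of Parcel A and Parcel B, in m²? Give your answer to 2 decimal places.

By inclusion–exclusion:
Individual areas: |Parcel A| = 20, |Parcel B| = 16.
|Parcel A∩Parcel B|: x∈[4,6], y∈[5,10] → 2·5 = 10.
|Parcel A ∪ Parcel B| = 36 − 10 = 26.00.

26.00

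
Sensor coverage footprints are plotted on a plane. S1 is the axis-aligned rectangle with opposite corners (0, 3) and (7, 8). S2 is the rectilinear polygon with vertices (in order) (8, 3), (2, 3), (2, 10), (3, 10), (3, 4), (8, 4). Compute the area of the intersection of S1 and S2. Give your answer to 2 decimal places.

The intersection is the polygon with vertices (7,3), (2,3), (2,8), (3,8), (3,4), (7,4).
By the shoelace formula its area is 9.00.

9.00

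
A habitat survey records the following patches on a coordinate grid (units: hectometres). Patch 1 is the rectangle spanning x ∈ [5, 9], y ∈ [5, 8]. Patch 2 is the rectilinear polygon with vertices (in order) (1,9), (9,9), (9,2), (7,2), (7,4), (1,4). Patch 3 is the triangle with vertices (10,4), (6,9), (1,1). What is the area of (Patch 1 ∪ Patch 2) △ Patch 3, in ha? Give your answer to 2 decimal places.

|Patch 1 ∪ Patch 2| = 44.
|(Patch 1 ∪ Patch 2) ∩ Patch 3| = 18.5208.
|(Patch 1 ∪ Patch 2) △ Patch 3| = 44 + 28.5 − 37.0417 = 35.46.

35.46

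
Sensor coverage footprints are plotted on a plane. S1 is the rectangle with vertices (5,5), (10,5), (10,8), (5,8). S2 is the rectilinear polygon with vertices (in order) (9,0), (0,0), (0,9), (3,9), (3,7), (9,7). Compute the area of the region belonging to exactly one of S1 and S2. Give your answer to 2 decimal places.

|S1| = 15, |S2| = 69, |S1∩S2| = 8.
|S1 △ S2| = |S1| + |S2| − 2·|S1∩S2| = 15 + 69 − 16 = 68.00.

68.00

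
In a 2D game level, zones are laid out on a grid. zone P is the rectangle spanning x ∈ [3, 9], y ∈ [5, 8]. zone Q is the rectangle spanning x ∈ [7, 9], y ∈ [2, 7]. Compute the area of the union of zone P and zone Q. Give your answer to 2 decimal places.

By inclusion–exclusion:
Individual areas: |zone P| = 18, |zone Q| = 10.
|zone P∩zone Q|: x∈[7,9], y∈[5,7] → 2·2 = 4.
|zone P ∪ zone Q| = 28 − 4 = 24.00.

24.00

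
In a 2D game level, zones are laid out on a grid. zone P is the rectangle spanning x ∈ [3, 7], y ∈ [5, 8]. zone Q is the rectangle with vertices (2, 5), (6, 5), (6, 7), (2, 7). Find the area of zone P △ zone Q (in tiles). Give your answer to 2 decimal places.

8.00

|zone P∩zone Q|: x∈[3,6], y∈[5,7] → 3·2 = 6.
|zone P △ zone Q| = |zone P| + |zone Q| − 2·|zone P∩zone Q| = 12 + 8 − 12 = 8.00.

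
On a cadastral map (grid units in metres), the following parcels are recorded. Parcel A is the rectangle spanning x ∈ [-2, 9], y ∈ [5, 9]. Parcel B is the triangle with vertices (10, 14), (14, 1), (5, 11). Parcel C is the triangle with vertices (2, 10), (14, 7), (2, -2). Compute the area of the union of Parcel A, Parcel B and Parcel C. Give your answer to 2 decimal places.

By inclusion–exclusion:
Individual areas: |Parcel A| = 44, |Parcel B| = 38.5, |Parcel C| = 72.
|Parcel A∩Parcel B| = 2.6889.
|Parcel A∩Parcel C| = 26.875.
|Parcel B∩Parcel C| = 9.7316.
|Parcel A∩Parcel B∩Parcel C| = 1.6671.
|Parcel A ∪ Parcel B ∪ Parcel C| = 154.5 − 39.2955 + 1.6671 = 116.87.

116.87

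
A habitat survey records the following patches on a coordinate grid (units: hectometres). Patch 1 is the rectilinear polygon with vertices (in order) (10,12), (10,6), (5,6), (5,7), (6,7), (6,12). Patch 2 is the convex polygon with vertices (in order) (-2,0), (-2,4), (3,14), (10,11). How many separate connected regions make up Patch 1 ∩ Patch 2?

Patch 1 ∩ Patch 2 splits into 2 disjoint pieces (area 0.1856, area 10.1667).

2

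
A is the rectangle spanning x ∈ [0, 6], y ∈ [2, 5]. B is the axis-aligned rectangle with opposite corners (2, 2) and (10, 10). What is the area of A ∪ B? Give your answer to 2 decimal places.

70.00

By inclusion–exclusion:
Individual areas: |A| = 18, |B| = 64.
|A∩B|: x∈[2,6], y∈[2,5] → 4·3 = 12.
|A ∪ B| = 82 − 12 = 70.00.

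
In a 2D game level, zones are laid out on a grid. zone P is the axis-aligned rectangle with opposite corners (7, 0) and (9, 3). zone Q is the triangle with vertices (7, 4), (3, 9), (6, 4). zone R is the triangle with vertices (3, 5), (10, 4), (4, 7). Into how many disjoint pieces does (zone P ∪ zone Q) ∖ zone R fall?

3

(zone P ∪ zone Q) ∖ zone R splits into 3 disjoint pieces (area 6, area 0.5242, area 0.5357).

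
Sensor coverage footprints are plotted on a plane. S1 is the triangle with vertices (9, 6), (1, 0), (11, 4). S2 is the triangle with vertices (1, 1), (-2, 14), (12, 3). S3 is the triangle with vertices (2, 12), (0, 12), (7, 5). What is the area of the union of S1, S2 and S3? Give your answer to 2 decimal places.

78.78

By inclusion–exclusion:
Individual areas: |S1| = 14, |S2| = 74.5, |S3| = 7.
|S1∩S2| = 11.616.
|S1∩S3| = 0.
|S2∩S3| = 5.1057.
|S1∩S2∩S3| = 0.
|S1 ∪ S2 ∪ S3| = 95.5 − 16.7217 + 0 = 78.78.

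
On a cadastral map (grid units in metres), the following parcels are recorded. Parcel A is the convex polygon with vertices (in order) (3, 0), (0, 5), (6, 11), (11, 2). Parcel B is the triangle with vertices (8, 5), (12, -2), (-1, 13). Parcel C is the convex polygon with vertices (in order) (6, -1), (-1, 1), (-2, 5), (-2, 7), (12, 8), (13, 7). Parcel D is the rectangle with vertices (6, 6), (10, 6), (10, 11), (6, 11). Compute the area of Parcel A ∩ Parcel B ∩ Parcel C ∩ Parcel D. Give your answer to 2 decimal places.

The intersection is the polygon with vertices (6.875,6), (6,6), (6,6.778).
By the shoelace formula its area is 0.34.

0.34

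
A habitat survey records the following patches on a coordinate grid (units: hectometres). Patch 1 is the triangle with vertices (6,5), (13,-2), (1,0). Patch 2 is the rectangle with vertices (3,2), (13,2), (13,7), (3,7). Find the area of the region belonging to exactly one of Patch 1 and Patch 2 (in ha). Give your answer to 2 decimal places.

|Patch 1| = 35, |Patch 2| = 50, |Patch 1∩Patch 2| = 9.
|Patch 1 △ Patch 2| = |Patch 1| + |Patch 2| − 2·|Patch 1∩Patch 2| = 35 + 50 − 18 = 67.00.

67.00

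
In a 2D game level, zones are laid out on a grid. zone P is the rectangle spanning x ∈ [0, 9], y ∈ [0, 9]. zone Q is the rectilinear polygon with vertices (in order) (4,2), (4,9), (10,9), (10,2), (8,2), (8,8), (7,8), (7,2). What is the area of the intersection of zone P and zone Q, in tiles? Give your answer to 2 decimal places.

29.00

The intersection is the polygon with vertices (9,2), (8,2), (8,8), (7,8), (7,2), (4,2), (4,9), (9,9).
By the shoelace formula its area is 29.00.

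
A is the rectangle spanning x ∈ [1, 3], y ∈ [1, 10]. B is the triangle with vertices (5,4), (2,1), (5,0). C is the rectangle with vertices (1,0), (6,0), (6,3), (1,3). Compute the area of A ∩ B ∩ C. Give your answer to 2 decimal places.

The intersection is the polygon with vertices (2,1), (3,2), (3,1).
By the shoelace formula its area is 0.50.

0.50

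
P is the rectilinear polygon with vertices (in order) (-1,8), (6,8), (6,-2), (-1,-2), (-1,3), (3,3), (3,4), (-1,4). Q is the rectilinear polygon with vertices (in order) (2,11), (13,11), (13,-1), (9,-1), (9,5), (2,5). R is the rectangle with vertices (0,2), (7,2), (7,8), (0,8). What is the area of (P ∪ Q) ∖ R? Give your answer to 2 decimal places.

108.00

|P ∪ Q| = 144.
|(P ∪ Q) ∩ R| = 36.
|(P ∪ Q) ∖ R| = 144 − 36 = 108.00.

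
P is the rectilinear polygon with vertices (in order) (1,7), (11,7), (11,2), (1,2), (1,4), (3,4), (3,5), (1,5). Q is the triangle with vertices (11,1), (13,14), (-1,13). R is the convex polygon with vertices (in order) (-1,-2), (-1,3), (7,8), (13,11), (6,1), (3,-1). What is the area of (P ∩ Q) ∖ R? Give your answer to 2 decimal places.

|P ∩ Q| = 17.5.
|(P ∩ Q) ∩ R| = 7.9222.
|(P ∩ Q) ∖ R| = 17.5 − 7.9222 = 9.58.

9.58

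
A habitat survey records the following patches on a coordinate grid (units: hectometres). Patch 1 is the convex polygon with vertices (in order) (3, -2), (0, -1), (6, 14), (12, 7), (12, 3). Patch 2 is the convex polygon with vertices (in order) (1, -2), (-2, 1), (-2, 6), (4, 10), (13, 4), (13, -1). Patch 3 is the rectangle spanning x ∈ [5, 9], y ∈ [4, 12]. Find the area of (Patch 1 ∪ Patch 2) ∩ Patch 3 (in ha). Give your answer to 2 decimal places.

The region (Patch 1 ∪ Patch 2) ∩ Patch 3 is the polygon with vertices (5.2,12), (7.714,12), (9,10.5), (9,4), (5,4), (5,11.5).
By the shoelace formula its area is 30.99.

30.99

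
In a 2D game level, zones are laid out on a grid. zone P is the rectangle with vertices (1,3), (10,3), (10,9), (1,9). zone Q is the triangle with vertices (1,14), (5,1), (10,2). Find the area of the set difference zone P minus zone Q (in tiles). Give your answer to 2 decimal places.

|zone P| = 54, |zone P∩zone Q| = 21.2308.
|zone P ∖ zone Q| = |zone P| − |zone P∩zone Q| = 54 − 21.2308 = 32.77.

32.77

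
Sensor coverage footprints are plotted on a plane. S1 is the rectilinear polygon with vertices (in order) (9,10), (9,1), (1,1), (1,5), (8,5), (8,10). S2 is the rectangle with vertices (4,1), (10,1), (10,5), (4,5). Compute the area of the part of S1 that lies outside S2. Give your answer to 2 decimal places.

|S1| = 37, |S1∩S2| = 20.
|S1 ∖ S2| = |S1| − |S1∩S2| = 37 − 20 = 17.00.

17.00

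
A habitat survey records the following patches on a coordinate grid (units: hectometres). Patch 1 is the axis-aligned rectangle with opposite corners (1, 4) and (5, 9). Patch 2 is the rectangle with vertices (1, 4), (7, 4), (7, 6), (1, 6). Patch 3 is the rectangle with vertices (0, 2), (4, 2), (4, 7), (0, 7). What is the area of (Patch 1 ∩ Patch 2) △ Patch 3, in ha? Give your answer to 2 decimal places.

|Patch 1 ∩ Patch 2| = 8.
|(Patch 1 ∩ Patch 2) ∩ Patch 3| = 6.
|(Patch 1 ∩ Patch 2) △ Patch 3| = 8 + 20 − 12 = 16.00.

16.00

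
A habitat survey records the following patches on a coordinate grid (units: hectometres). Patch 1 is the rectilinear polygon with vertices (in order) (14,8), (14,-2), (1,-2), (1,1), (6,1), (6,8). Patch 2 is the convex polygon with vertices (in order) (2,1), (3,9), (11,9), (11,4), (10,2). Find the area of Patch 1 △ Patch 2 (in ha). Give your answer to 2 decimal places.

|Patch 1| = 95, |Patch 2| = 62, |Patch 1∩Patch 2| = 30.
|Patch 1 △ Patch 2| = |Patch 1| + |Patch 2| − 2·|Patch 1∩Patch 2| = 95 + 62 − 60 = 97.00.

97.00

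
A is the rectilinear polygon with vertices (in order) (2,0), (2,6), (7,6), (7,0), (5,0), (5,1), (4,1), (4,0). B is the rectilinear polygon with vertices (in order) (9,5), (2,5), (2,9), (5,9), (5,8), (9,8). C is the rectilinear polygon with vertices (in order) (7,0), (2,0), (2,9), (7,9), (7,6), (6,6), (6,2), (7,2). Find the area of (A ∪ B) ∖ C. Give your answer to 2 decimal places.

|A ∪ B| = 48.
|(A ∪ B) ∩ C| = 38.
|(A ∪ B) ∖ C| = 48 − 38 = 10.00.

10.00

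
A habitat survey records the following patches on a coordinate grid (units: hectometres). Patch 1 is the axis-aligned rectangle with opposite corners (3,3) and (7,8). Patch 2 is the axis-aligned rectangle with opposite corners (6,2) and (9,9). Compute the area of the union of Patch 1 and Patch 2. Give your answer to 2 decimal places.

36.00

By inclusion–exclusion:
Individual areas: |Patch 1| = 20, |Patch 2| = 21.
|Patch 1∩Patch 2|: x∈[6,7], y∈[3,8] → 1·5 = 5.
|Patch 1 ∪ Patch 2| = 41 − 5 = 36.00.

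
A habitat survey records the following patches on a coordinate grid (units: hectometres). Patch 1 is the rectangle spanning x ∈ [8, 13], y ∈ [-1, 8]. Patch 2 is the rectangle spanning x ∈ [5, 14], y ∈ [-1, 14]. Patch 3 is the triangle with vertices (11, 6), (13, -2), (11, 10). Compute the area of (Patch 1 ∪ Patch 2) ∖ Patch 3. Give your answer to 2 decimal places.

|Patch 1 ∪ Patch 2| = 135.
|(Patch 1 ∪ Patch 2) ∩ Patch 3| = 3.9583.
|(Patch 1 ∪ Patch 2) ∖ Patch 3| = 135 − 3.9583 = 131.04.

131.04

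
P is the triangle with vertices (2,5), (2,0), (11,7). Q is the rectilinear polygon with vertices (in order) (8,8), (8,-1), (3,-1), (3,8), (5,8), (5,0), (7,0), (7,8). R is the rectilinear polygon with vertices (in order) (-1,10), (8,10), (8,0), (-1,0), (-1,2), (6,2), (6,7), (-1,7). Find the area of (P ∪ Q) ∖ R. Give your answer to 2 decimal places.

23.67

|P ∪ Q| = 41.7778.
|(P ∪ Q) ∩ R| = 18.1111.
|(P ∪ Q) ∖ R| = 41.7778 − 18.1111 = 23.67.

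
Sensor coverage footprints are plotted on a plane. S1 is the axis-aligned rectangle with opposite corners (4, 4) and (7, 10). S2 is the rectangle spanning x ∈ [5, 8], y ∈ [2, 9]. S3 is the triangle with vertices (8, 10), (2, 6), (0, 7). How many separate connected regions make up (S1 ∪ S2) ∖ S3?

(S1 ∪ S2) ∖ S3 splits into 2 disjoint pieces (area 24, area 2.8125).

2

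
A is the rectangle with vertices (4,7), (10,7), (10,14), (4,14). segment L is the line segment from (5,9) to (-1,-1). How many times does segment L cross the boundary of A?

1

The segment meets the boundary at (4,7.333).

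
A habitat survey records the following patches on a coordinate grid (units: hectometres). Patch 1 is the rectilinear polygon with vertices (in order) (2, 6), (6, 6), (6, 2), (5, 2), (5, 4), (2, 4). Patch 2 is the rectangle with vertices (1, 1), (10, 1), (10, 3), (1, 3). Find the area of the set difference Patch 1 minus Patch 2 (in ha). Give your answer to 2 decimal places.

|Patch 1| = 10, |Patch 1∩Patch 2| = 1.
|Patch 1 ∖ Patch 2| = |Patch 1| − |Patch 1∩Patch 2| = 10 − 1 = 9.00.

9.00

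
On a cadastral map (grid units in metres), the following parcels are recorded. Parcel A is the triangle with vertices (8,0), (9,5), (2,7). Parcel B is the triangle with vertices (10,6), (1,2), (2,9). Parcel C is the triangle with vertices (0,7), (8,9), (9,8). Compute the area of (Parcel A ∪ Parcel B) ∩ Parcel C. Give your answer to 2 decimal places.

The region (Parcel A ∪ Parcel B) ∩ Parcel C is the polygon with vertices (1.778,7.444), (4.4,8.1), (5.657,7.629), (1.742,7.194).
By the shoelace formula its area is 1.51.

1.51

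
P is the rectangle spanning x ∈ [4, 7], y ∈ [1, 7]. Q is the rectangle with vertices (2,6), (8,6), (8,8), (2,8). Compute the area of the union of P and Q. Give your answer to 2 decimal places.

27.00

By inclusion–exclusion:
Individual areas: |P| = 18, |Q| = 12.
|P∩Q|: x∈[4,7], y∈[6,7] → 3·1 = 3.
|P ∪ Q| = 30 − 3 = 27.00.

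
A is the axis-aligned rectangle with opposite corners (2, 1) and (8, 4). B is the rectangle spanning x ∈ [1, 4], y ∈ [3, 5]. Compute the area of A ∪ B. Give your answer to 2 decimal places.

By inclusion–exclusion:
Individual areas: |A| = 18, |B| = 6.
|A∩B|: x∈[2,4], y∈[3,4] → 2·1 = 2.
|A ∪ B| = 24 − 2 = 22.00.

22.00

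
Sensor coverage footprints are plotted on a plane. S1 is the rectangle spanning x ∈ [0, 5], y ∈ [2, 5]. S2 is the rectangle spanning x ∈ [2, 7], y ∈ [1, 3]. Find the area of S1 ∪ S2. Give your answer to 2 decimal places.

22.00

By inclusion–exclusion:
Individual areas: |S1| = 15, |S2| = 10.
|S1∩S2|: x∈[2,5], y∈[2,3] → 3·1 = 3.
|S1 ∪ S2| = 25 − 3 = 22.00.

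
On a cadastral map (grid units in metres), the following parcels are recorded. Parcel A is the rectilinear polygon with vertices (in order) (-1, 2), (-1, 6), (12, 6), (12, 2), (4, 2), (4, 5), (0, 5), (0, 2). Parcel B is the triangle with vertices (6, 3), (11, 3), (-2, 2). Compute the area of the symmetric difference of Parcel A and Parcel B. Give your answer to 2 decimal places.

39.09

|Parcel A| = 40, |Parcel B| = 2.5, |Parcel A∩Parcel B| = 1.7067.
|Parcel A △ Parcel B| = |Parcel A| + |Parcel B| − 2·|Parcel A∩Parcel B| = 40 + 2.5 − 3.4135 = 39.09.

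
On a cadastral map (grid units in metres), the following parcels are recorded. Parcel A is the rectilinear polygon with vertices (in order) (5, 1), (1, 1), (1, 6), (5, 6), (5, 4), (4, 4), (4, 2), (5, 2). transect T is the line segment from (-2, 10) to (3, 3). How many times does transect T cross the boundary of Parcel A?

The segment meets the boundary at (1,5.8).

1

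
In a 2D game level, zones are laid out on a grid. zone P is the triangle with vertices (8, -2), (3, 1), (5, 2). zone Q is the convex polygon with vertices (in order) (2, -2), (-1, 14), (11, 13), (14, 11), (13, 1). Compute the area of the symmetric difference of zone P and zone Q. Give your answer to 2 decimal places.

|zone P| = 5.5, |zone Q| = 179.5, |zone P∩zone Q| = 4.7995.
|zone P △ zone Q| = |zone P| + |zone Q| − 2·|zone P∩zone Q| = 5.5 + 179.5 − 9.5991 = 175.40.

175.40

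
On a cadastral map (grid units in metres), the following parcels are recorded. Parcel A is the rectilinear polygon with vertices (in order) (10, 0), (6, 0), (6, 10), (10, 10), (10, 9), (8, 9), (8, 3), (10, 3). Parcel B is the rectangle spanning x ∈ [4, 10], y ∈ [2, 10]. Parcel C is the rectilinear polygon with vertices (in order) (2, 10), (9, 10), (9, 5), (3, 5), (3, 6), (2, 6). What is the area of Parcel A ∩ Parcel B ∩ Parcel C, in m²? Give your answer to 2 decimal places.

The intersection is the polygon with vertices (9,10), (9,9), (8,9), (8,5), (6,5), (6,10).
By the shoelace formula its area is 11.00.

11.00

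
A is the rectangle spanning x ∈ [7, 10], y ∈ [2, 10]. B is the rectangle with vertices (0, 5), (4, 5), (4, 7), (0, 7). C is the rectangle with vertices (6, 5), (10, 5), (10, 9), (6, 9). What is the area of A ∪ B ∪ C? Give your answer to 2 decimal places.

By inclusion–exclusion:
Individual areas: |A| = 24, |B| = 8, |C| = 16.
|A∩B| = 0 (no overlap).
|A∩C|: x∈[7,10], y∈[5,9] → 3·4 = 12.
|B∩C| = 0 (no overlap).
|A∩B∩C| = 0.
|A ∪ B ∪ C| = 48 − 12 + 0 = 36.00.

36.00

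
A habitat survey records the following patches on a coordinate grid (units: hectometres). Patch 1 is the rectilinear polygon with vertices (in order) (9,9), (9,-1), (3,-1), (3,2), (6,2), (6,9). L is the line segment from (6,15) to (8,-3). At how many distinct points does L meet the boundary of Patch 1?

2

The segment meets the boundary at (7.778,-1), (6.667,9).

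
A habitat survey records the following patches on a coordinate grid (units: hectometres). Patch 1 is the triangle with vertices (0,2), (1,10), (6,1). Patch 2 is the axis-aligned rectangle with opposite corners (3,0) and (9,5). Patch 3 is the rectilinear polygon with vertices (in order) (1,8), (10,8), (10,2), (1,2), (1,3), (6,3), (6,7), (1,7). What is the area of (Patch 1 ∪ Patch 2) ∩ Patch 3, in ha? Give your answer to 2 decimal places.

15.39

|Patch 1 ∪ Patch 2| = 47.6944.
|(Patch 1 ∪ Patch 2) ∩ Patch 3| = 15.39.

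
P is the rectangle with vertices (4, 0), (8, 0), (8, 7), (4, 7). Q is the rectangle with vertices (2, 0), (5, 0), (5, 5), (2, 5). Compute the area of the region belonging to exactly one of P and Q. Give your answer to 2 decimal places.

33.00

|P∩Q|: x∈[4,5], y∈[0,5] → 1·5 = 5.
|P △ Q| = |P| + |Q| − 2·|P∩Q| = 28 + 15 − 10 = 33.00.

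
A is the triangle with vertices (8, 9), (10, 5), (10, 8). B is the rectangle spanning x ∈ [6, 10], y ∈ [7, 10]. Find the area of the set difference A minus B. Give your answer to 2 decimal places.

|A| = 3, |A∩B| = 2.
|A ∖ B| = |A| − |A∩B| = 3 − 2 = 1.00.

1.00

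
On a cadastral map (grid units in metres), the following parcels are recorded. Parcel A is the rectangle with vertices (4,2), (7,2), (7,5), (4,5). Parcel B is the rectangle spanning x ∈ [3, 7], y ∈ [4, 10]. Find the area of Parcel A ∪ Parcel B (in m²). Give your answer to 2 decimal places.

30.00

By inclusion–exclusion:
Individual areas: |Parcel A| = 9, |Parcel B| = 24.
|Parcel A∩Parcel B|: x∈[4,7], y∈[4,5] → 3·1 = 3.
|Parcel A ∪ Parcel B| = 33 − 3 = 30.00.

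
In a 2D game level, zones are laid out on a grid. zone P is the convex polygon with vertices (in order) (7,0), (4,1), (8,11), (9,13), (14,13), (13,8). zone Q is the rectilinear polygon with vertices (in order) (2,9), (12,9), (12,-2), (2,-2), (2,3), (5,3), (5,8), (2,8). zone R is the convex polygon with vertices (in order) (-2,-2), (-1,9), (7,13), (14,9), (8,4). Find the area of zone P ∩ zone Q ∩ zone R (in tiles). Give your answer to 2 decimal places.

The intersection is the polygon with vertices (4.8,3), (5,3), (5,3.5), (7.2,9), (12,9), (12,7.333), (8,4), (4.316,1.79).
By the shoelace formula its area is 25.38.

25.38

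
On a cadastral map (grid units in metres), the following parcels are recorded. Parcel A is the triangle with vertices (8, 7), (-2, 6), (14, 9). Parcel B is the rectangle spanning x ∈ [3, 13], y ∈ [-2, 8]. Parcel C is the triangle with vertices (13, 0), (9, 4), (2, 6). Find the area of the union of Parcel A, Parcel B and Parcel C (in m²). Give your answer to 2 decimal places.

By inclusion–exclusion:
Individual areas: |Parcel A| = 7, |Parcel B| = 100, |Parcel C| = 10.
|Parcel A∩Parcel B| = 4.7396.
|Parcel A∩Parcel C| = 0.
|Parcel B∩Parcel C| = 9.8701.
|Parcel A∩Parcel B∩Parcel C| = 0.
|Parcel A ∪ Parcel B ∪ Parcel C| = 117 − 14.6097 + 0 = 102.39.

102.39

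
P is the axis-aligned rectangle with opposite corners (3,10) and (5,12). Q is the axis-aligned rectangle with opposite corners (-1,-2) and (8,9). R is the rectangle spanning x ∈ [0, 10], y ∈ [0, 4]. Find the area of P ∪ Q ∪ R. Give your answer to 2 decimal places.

111.00

By inclusion–exclusion:
Individual areas: |P| = 4, |Q| = 99, |R| = 40.
|P∩Q| = 0 (no overlap).
|P∩R| = 0 (no overlap).
|Q∩R|: x∈[0,8], y∈[0,4] → 8·4 = 32.
|P∩Q∩R| = 0.
|P ∪ Q ∪ R| = 143 − 32 + 0 = 111.00.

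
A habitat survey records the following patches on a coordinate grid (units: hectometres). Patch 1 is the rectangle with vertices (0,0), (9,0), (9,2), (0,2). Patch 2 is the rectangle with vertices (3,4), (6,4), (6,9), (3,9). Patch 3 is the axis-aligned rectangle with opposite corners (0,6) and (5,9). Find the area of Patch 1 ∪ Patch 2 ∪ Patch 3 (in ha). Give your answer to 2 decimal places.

By inclusion–exclusion:
Individual areas: |Patch 1| = 18, |Patch 2| = 15, |Patch 3| = 15.
|Patch 1∩Patch 2| = 0 (no overlap).
|Patch 1∩Patch 3| = 0 (no overlap).
|Patch 2∩Patch 3|: x∈[3,5], y∈[6,9] → 2·3 = 6.
|Patch 1∩Patch 2∩Patch 3| = 0.
|Patch 1 ∪ Patch 2 ∪ Patch 3| = 48 − 6 + 0 = 42.00.

42.00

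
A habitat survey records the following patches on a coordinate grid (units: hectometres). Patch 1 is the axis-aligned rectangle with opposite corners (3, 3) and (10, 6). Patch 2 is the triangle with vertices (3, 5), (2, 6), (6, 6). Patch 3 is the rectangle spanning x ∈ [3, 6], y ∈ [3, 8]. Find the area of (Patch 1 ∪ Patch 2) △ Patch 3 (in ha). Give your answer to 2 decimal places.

18.50

|Patch 1 ∪ Patch 2| = 21.5.
|(Patch 1 ∪ Patch 2) ∩ Patch 3| = 9.
|(Patch 1 ∪ Patch 2) △ Patch 3| = 21.5 + 15 − 18 = 18.50.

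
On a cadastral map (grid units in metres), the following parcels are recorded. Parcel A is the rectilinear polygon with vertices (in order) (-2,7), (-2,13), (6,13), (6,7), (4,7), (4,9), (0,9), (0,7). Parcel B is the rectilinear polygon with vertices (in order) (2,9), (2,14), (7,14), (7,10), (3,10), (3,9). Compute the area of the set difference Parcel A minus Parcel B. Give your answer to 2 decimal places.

27.00

|Parcel A| = 40, |Parcel A∩Parcel B| = 13.
|Parcel A ∖ Parcel B| = |Parcel A| − |Parcel A∩Parcel B| = 40 − 13 = 27.00.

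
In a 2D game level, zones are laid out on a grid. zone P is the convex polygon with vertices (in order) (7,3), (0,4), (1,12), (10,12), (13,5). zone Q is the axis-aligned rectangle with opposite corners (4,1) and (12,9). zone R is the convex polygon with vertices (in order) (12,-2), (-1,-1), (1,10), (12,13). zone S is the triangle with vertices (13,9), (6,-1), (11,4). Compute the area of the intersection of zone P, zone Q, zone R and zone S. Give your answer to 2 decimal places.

The intersection is the polygon with vertices (12,7.333), (12,6.5), (11.154,4.385), (9.348,3.783), (11.937,7.481).
By the shoelace formula its area is 3.07.

3.07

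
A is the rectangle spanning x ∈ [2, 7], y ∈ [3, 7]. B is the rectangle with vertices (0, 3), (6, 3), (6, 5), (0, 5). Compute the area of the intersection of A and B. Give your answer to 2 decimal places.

8.00

|A∩B|: x∈[2,6], y∈[3,5] → 4·2 = 8.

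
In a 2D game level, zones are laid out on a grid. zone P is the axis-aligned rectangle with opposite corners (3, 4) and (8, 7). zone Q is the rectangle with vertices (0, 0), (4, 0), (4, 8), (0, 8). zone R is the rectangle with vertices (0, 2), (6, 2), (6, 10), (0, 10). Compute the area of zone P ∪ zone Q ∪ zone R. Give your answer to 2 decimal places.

62.00

By inclusion–exclusion:
Individual areas: |zone P| = 15, |zone Q| = 32, |zone R| = 48.
|zone P∩zone Q|: x∈[3,4], y∈[4,7] → 1·3 = 3.
|zone P∩zone R|: x∈[3,6], y∈[4,7] → 3·3 = 9.
|zone Q∩zone R|: x∈[0,4], y∈[2,8] → 4·6 = 24.
|zone P∩zone Q∩zone R| = 3.
|zone P ∪ zone Q ∪ zone R| = 95 − 36 + 3 = 62.00.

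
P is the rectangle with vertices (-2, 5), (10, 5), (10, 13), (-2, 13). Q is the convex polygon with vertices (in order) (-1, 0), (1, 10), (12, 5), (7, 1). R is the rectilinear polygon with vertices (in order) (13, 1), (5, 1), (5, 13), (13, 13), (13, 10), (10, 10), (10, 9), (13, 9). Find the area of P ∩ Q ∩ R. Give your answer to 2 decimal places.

10.23

The intersection is the polygon with vertices (5,5), (5,8.182), (10,5.909), (10,5).
By the shoelace formula its area is 10.23.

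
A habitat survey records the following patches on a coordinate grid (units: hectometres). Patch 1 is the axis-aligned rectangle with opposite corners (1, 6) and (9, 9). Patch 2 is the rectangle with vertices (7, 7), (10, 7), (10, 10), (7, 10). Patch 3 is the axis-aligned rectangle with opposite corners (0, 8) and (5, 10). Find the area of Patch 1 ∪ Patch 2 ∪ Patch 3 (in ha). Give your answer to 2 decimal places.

35.00

By inclusion–exclusion:
Individual areas: |Patch 1| = 24, |Patch 2| = 9, |Patch 3| = 10.
|Patch 1∩Patch 2|: x∈[7,9], y∈[7,9] → 2·2 = 4.
|Patch 1∩Patch 3|: x∈[1,5], y∈[8,9] → 4·1 = 4.
|Patch 2∩Patch 3| = 0 (no overlap).
|Patch 1∩Patch 2∩Patch 3| = 0.
|Patch 1 ∪ Patch 2 ∪ Patch 3| = 43 − 8 + 0 = 35.00.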